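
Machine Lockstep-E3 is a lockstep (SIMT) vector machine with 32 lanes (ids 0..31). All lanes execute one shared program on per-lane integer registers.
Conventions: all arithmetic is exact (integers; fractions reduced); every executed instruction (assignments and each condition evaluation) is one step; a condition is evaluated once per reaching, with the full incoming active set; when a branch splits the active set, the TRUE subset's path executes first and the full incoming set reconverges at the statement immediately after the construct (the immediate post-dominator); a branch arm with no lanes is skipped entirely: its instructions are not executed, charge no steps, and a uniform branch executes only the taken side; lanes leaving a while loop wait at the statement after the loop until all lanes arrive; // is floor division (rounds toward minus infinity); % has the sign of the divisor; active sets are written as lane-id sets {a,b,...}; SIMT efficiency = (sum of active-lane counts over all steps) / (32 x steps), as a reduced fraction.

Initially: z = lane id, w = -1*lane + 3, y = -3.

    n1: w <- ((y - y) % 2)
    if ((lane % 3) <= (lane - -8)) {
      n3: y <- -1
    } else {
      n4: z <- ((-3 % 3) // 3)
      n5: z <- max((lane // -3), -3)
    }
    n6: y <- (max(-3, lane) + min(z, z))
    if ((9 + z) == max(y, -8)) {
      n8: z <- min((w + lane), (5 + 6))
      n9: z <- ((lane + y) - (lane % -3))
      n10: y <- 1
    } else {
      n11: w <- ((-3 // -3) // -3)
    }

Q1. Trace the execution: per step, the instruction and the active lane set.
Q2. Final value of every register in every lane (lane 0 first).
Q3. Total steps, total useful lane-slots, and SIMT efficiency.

step 0: w <- ((y - y) % 2)           {0,1,2,3,4,5,6,7,8,9,10,11,12,13,14,15,16,17,18,19,20,21,22,23,24,25,26,27,28,29,30,31}
step 1: eval ((lane % 3) <= (lane - -8)) {0,1,2,3,4,5,6,7,8,9,10,11,12,13,14,15,16,17,18,19,20,21,22,23,24,25,26,27,28,29,30,31}
step 2: y <- -1                      {0,1,2,3,4,5,6,7,8,9,10,11,12,13,14,15,16,17,18,19,20,21,22,23,24,25,26,27,28,29,30,31}
step 3: y <- (max(-3, lane) + min(z, z)) {0,1,2,3,4,5,6,7,8,9,10,11,12,13,14,15,16,17,18,19,20,21,22,23,24,25,26,27,28,29,30,31}
step 4: eval ((9 + z) == max(y, -8)) {0,1,2,3,4,5,6,7,8,9,10,11,12,13,14,15,16,17,18,19,20,21,22,23,24,25,26,27,28,29,30,31}
step 5: z <- min((w + lane), (5 + 6)) {9}
step 6: z <- ((lane + y) - (lane % -3)) {9}
step 7: y <- 1                       {9}
step 8: w <- ((-3 // -3) // -3)      {0,1,2,3,4,5,6,7,8,10,11,12,13,14,15,16,17,18,19,20,21,22,23,24,25,26,27,28,29,30,31}

Answer: 9 steps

z: 0,1,2,3,4,5,6,7,8,27,10,11,12,13,14,15,16,17,18,19,20,21,22,23,24,25,26,27,28,29,30,31
w: -1,-1,-1,-1,-1,-1,-1,-1,-1,0,-1,-1,-1,-1,-1,-1,-1,-1,-1,-1,-1,-1,-1,-1,-1,-1,-1,-1,-1,-1,-1,-1
y: 0,2,4,6,8,10,12,14,16,1,20,22,24,26,28,30,32,34,36,38,40,42,44,46,48,50,52,54,56,58,60,62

steps = 9; useful = 194; efficiency = 194/288 = 97/144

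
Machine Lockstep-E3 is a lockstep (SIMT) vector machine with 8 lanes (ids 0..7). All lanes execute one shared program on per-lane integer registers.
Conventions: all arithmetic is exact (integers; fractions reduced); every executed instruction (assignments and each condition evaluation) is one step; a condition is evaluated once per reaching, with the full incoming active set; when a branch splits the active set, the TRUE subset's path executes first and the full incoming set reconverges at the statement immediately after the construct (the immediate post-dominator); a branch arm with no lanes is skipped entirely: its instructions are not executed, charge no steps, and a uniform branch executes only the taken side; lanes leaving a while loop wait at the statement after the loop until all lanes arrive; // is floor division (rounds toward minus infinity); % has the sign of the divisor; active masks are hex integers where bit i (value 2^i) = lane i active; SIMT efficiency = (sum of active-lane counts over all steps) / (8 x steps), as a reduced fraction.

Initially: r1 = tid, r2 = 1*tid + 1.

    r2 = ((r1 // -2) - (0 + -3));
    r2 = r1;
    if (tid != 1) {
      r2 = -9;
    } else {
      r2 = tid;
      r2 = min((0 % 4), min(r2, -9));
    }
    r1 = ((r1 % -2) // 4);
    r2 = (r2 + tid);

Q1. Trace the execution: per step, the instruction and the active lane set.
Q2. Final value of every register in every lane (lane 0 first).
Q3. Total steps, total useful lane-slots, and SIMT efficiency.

step 0: r2 <- ((r1 // -2) - (0 + -3)) 0xff
step 1: r2 <- r1                     0xff
step 2: eval (tid != 1)              0xff
step 3: r2 <- -9                     0xfd
step 4: r2 <- tid                    0x02
step 5: r2 <- min((0 % 4), min(r2, -9)) 0x02
step 6: r1 <- ((r1 % -2) // 4)       0xff
step 7: r2 <- (r2 + tid)             0xff

Answer: 8 steps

r1: 0,-1,0,-1,0,-1,0,-1
r2: -9,-8,-7,-6,-5,-4,-3,-2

steps = 8; useful = 49; efficiency = 49/64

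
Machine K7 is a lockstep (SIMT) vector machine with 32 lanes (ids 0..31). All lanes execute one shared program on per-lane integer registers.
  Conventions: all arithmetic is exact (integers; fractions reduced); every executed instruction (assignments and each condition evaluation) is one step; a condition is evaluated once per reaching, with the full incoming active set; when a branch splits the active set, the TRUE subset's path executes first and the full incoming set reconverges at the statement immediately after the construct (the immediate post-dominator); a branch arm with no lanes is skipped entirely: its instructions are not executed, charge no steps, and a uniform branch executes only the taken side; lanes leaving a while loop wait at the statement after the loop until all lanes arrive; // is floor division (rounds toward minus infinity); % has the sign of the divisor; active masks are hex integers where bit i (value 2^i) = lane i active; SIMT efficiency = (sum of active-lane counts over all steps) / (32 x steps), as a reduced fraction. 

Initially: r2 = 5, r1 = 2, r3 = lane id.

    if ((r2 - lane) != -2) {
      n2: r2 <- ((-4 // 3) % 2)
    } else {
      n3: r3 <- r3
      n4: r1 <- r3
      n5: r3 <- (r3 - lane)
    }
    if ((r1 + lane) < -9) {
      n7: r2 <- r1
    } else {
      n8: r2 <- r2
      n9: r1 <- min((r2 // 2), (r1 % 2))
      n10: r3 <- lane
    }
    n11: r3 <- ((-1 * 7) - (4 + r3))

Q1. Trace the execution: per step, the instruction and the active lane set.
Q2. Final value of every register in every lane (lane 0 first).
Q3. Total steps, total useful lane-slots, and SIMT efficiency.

step 0: eval ((r2 - lane) != -2)     0xffffffff
step 1: r2 <- ((-4 // 3) % 2)        0xffffff7f
step 2: r3 <- r3                     0x00000080
step 3: r1 <- r3                     0x00000080
step 4: r3 <- (r3 - lane)            0x00000080
step 5: eval ((r1 + lane) < -9)      0xffffffff
step 6: r2 <- r2                     0xffffffff
step 7: r1 <- min((r2 // 2), (r1 % 2)) 0xffffffff
step 8: r3 <- lane                   0xffffffff
step 9: r3 <- ((-1 * 7) - (4 + r3))  0xffffffff

Answer: 10 steps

r2: 0,0,0,0,0,0,0,5,0,0,0,0,0,0,0,0,0,0,0,0,0,0,0,0,0,0,0,0,0,0,0,0
r1: 0,0,0,0,0,0,0,1,0,0,0,0,0,0,0,0,0,0,0,0,0,0,0,0,0,0,0,0,0,0,0,0
r3: -11,-12,-13,-14,-15,-16,-17,-18,-19,-20,-21,-22,-23,-24,-25,-26,-27,-28,-29,-30,-31,-32,-33,-34,-35,-36,-37,-38,-39,-40,-41,-42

steps = 10; useful = 226; efficiency = 226/320 = 113/160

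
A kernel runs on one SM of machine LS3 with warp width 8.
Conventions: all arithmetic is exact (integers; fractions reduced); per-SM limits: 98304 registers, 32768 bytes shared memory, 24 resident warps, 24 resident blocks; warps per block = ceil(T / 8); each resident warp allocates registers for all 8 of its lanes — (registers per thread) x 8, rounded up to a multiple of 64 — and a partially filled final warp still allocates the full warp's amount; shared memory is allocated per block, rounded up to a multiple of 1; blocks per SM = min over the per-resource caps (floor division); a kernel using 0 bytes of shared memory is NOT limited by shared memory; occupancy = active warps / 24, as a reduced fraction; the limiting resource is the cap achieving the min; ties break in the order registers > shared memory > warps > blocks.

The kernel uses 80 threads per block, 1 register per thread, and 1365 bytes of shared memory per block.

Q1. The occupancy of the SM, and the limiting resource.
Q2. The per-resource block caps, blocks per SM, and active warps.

Answer: occupancy 5/6, limited by warps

registers: 153 blocks
shared memory: 24 blocks
warps: 2 blocks
blocks: 24 blocks

Answer: 2 blocks, 20 active warps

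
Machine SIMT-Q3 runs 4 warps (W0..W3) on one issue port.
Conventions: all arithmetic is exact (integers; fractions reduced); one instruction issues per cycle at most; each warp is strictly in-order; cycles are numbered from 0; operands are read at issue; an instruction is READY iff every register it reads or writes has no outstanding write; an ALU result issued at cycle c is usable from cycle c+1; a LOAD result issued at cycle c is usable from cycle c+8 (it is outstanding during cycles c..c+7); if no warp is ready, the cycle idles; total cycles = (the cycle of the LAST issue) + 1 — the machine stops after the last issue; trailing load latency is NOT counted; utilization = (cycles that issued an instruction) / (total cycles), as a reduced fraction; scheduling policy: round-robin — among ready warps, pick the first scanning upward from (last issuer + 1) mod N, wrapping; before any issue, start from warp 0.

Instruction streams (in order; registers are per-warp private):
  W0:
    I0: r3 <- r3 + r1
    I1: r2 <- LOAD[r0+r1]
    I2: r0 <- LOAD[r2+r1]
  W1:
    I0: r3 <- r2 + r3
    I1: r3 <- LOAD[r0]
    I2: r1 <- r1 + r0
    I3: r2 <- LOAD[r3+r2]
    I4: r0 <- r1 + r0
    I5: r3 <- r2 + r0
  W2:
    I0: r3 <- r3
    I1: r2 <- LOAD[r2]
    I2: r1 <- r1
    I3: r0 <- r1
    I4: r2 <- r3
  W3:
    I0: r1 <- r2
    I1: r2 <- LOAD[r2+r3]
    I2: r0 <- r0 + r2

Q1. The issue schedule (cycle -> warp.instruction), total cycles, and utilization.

cycle 0: W0.I0
cycle 1: W1.I0
cycle 2: W2.I0
cycle 3: W3.I0
cycle 4: W0.I1
cycle 5: W1.I1
cycle 6: W2.I1
cycle 7: W3.I1
cycle 8: W1.I2
cycle 9: W2.I2
cycle 10: W2.I3
cycle 11: idle
cycle 12: W0.I2
cycle 13: W1.I3
cycle 14: W2.I4
cycle 15: W3.I2
cycle 16: W1.I4
cycle 17: idle
cycle 18: idle
cycle 19: idle
cycle 20: idle
cycle 21: W1.I5

Answer: 22 cycles, utilization 17/22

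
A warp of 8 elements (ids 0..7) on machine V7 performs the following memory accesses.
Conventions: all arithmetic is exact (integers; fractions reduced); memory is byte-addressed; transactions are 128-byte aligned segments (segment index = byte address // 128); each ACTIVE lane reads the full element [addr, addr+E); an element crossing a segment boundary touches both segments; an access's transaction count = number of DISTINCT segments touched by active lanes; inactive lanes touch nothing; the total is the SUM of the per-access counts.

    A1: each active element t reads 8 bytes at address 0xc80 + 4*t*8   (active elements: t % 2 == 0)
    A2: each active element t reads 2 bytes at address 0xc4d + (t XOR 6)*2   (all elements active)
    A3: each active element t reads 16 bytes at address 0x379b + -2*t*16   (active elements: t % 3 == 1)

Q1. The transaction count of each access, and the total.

A1: 2 transactions
A2: 1 transaction
A3: 3 transactions

Answer: 2,1,3; total 6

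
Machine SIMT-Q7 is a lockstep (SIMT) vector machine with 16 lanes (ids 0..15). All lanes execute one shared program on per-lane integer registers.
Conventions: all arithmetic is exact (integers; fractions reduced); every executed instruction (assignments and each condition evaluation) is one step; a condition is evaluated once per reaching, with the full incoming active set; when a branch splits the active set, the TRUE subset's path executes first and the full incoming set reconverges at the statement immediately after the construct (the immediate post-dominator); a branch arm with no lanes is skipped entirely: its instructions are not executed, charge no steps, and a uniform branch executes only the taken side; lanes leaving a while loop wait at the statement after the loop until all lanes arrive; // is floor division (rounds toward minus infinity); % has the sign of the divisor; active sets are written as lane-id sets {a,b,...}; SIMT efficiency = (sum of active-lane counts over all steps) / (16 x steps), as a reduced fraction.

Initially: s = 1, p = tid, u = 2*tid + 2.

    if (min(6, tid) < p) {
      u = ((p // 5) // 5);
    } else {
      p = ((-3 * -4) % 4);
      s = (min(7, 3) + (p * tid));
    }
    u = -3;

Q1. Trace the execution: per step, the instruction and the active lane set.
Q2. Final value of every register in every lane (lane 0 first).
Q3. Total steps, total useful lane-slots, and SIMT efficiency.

step 0: eval (min(6, tid) < p)       {0,1,2,3,4,5,6,7,8,9,10,11,12,13,14,15}
step 1: u <- ((p // 5) // 5)         {7,8,9,10,11,12,13,14,15}
step 2: p <- ((-3 * -4) % 4)         {0,1,2,3,4,5,6}
step 3: s <- (min(7, 3) + (p * tid)) {0,1,2,3,4,5,6}
step 4: u <- -3                      {0,1,2,3,4,5,6,7,8,9,10,11,12,13,14,15}

Answer: 5 steps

s: 3,3,3,3,3,3,3,1,1,1,1,1,1,1,1,1
p: 0,0,0,0,0,0,0,7,8,9,10,11,12,13,14,15
u: -3,-3,-3,-3,-3,-3,-3,-3,-3,-3,-3,-3,-3,-3,-3,-3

steps = 5; useful = 55; efficiency = 55/80 = 11/16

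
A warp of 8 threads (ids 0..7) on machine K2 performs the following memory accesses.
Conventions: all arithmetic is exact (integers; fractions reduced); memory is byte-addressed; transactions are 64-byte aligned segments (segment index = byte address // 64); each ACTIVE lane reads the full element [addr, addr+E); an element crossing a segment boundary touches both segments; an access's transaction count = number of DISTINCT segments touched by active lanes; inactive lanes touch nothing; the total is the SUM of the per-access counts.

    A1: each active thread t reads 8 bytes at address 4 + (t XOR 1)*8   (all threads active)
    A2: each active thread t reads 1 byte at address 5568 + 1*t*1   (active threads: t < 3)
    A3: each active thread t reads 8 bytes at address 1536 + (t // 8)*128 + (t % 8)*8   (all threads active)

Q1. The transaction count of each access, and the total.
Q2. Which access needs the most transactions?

A1: 2 transactions
A2: 1 transaction
A3: 1 transaction

Answer: 2,1,1; total 4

Answer: A1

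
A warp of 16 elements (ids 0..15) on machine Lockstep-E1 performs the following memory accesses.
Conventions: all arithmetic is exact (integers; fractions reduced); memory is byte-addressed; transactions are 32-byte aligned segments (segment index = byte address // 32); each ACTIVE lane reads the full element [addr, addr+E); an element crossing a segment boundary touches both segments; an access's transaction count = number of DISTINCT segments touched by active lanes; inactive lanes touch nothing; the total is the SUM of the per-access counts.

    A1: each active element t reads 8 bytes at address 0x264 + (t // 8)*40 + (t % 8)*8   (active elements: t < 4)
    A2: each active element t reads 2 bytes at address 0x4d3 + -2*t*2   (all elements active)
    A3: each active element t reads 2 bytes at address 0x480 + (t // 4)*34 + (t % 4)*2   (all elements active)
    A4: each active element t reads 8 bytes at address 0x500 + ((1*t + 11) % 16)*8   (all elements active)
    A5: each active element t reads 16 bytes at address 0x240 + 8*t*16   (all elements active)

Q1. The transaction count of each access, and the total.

A1: 2 transactions
A2: 3 transactions
A3: 4 transactions
A4: 4 transactions
A5: 16 transactions

Answer: 2,3,4,4,16; total 29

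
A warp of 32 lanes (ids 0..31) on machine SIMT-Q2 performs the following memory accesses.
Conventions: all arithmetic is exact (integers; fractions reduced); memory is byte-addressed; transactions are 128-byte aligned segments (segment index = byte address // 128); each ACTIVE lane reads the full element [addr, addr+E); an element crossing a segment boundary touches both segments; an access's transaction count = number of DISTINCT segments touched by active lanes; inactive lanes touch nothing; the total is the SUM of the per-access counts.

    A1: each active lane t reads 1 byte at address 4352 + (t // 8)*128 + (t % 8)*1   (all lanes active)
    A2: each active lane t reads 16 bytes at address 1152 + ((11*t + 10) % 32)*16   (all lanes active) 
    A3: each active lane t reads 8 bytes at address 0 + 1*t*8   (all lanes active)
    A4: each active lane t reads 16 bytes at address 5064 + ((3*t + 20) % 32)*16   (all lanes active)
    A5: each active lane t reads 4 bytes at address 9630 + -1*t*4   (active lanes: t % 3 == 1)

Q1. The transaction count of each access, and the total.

A1: 4 transactions
A2: 4 transactions
A3: 2 transactions
A4: 5 transactions
A5: 2 transactions

Answer: 4,4,2,5,2; total 17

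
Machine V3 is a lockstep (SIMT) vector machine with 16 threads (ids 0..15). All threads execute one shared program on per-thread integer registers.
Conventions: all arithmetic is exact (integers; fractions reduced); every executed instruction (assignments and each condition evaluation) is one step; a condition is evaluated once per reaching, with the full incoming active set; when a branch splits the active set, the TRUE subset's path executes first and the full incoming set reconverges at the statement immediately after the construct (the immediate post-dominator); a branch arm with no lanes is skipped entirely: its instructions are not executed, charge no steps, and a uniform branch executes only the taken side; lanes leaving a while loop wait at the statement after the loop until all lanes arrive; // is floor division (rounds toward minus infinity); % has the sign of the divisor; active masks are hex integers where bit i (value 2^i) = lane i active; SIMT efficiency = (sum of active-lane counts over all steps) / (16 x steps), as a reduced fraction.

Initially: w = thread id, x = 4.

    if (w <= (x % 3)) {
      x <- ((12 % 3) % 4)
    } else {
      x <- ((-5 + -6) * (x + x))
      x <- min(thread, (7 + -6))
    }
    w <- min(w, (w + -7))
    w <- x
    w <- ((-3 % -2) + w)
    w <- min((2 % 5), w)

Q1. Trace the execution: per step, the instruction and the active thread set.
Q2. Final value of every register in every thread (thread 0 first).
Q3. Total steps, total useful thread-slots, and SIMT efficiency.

step 0: eval (w <= (x % 3))          0xffff
step 1: x <- ((12 % 3) % 4)          0x0003
step 2: x <- ((-5 + -6) * (x + x))   0xfffc
step 3: x <- min(thread, (7 + -6))   0xfffc
step 4: w <- min(w, (w + -7))        0xffff
step 5: w <- x                       0xffff
step 6: w <- ((-3 % -2) + w)         0xffff
step 7: w <- min((2 % 5), w)         0xffff

Answer: 8 steps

w: -1,-1,0,0,0,0,0,0,0,0,0,0,0,0,0,0
x: 0,0,1,1,1,1,1,1,1,1,1,1,1,1,1,1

steps = 8; useful = 110; efficiency = 110/128 = 55/64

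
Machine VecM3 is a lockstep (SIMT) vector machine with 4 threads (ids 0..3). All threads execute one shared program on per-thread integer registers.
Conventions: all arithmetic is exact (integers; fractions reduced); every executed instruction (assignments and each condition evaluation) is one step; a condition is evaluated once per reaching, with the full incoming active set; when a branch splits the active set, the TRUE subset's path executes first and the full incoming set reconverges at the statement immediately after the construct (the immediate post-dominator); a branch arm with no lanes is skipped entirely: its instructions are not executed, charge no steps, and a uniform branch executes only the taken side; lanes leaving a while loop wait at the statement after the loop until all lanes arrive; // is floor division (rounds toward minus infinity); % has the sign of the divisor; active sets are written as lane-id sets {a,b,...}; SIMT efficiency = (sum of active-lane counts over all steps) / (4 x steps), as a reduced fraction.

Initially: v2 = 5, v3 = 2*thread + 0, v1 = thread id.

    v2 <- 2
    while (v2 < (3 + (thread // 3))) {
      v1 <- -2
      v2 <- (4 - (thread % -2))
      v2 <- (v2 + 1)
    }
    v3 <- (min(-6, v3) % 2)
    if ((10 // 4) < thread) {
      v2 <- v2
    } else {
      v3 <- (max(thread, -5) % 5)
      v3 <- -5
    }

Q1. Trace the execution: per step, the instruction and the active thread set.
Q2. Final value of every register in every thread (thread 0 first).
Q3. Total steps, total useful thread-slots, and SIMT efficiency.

step 0: v2 <- 2                      {0,1,2,3}
step 1: eval (v2 < (3 + (thread // 3))) {0,1,2,3}
step 2: v1 <- -2                     {0,1,2,3}
step 3: v2 <- (4 - (thread % -2))    {0,1,2,3}
step 4: v2 <- (v2 + 1)               {0,1,2,3}
step 5: eval (v2 < (3 + (thread // 3))) {0,1,2,3}
step 6: v3 <- (min(-6, v3) % 2)      {0,1,2,3}
step 7: eval ((10 // 4) < thread)    {0,1,2,3}
step 8: v2 <- v2                     {3}
step 9: v3 <- (max(thread, -5) % 5)  {0,1,2}
step 10: v3 <- -5                     {0,1,2}

Answer: 11 steps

v2: 5,6,5,6
v3: -5,-5,-5,0
v1: -2,-2,-2,-2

steps = 11; useful = 39; efficiency = 39/44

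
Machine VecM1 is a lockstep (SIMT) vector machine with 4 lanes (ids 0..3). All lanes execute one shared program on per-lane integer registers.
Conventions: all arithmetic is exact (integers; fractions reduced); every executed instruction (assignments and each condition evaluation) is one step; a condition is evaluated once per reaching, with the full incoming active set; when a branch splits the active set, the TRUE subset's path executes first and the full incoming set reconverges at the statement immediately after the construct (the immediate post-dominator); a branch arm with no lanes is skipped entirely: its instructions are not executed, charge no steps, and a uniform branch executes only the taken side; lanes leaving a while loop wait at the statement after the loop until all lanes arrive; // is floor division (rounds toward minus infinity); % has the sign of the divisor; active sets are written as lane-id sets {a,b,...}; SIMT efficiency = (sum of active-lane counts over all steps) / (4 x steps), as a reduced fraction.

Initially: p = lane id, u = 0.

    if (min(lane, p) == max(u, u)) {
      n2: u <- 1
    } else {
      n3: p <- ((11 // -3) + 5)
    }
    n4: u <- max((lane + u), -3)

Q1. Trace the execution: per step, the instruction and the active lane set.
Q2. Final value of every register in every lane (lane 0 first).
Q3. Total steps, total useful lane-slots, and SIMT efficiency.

step 0: eval (min(lane, p) == max(u, u)) {0,1,2,3}
step 1: u <- 1                       {0}
step 2: p <- ((11 // -3) + 5)        {1,2,3}
step 3: u <- max((lane + u), -3)     {0,1,2,3}

Answer: 4 steps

p: 0,1,1,1
u: 1,1,2,3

steps = 4; useful = 12; efficiency = 12/16 = 3/4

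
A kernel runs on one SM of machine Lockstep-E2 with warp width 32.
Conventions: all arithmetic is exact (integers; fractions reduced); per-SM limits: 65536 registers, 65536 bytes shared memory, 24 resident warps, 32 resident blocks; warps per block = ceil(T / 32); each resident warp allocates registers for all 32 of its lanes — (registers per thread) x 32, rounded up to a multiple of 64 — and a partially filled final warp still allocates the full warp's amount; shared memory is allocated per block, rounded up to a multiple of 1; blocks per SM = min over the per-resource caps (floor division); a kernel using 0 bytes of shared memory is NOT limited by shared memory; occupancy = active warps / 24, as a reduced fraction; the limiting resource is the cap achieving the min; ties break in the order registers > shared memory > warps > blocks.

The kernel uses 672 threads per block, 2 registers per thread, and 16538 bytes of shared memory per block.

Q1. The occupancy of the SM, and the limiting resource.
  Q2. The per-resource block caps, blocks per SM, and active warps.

Answer: occupancy 7/8, limited by warps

registers: 48 blocks
shared memory: 3 blocks
warps: 1 block
blocks: 32 blocks

Answer: 1 block, 21 active warps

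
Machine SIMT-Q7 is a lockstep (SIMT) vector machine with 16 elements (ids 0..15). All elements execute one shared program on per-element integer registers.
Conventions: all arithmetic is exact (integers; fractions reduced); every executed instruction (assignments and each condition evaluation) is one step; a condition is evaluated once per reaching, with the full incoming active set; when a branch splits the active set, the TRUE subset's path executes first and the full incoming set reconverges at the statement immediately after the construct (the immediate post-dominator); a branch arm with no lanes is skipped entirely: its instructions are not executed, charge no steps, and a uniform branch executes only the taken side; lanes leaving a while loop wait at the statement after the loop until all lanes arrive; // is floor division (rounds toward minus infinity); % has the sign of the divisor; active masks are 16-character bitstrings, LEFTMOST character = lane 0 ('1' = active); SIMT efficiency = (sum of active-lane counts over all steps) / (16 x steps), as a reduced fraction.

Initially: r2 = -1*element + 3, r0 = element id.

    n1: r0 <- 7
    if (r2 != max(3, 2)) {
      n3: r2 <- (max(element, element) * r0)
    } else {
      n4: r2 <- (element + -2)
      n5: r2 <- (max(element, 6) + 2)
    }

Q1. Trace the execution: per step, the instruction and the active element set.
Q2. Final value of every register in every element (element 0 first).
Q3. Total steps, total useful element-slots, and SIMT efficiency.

step 0: r0 <- 7                      1111111111111111
step 1: eval (r2 != max(3, 2))       1111111111111111
step 2: r2 <- (max(element, element) * r0) 0111111111111111
step 3: r2 <- (element + -2)         1000000000000000
step 4: r2 <- (max(element, 6) + 2)  1000000000000000

Answer: 5 steps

r2: 8,7,14,21,28,35,42,49,56,63,70,77,84,91,98,105
r0: 7,7,7,7,7,7,7,7,7,7,7,7,7,7,7,7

steps = 5; useful = 49; efficiency = 49/80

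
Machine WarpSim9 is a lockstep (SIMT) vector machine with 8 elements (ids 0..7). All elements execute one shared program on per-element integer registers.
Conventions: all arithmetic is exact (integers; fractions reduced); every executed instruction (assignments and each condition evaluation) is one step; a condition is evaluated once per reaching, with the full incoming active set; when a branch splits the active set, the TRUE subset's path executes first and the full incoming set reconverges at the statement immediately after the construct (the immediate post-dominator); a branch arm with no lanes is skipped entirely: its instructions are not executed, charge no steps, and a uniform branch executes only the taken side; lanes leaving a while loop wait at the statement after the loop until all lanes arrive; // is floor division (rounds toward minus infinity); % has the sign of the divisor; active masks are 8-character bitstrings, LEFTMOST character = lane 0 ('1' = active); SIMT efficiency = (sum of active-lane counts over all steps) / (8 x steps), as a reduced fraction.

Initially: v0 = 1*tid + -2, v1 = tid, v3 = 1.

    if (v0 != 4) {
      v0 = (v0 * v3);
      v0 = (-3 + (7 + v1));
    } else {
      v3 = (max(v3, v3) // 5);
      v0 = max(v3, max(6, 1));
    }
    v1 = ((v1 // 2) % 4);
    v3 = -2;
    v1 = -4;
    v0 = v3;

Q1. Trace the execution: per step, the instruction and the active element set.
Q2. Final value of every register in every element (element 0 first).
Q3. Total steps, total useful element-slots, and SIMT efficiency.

step 0: eval (v0 != 4)               11111111
step 1: v0 <- (v0 * v3)              11111101
step 2: v0 <- (-3 + (7 + v1))        11111101
step 3: v3 <- (max(v3, v3) // 5)     00000010
step 4: v0 <- max(v3, max(6, 1))     00000010
step 5: v1 <- ((v1 // 2) % 4)        11111111
step 6: v3 <- -2                     11111111
step 7: v1 <- -4                     11111111
step 8: v0 <- v3                     11111111

Answer: 9 steps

v0: -2,-2,-2,-2,-2,-2,-2,-2
v1: -4,-4,-4,-4,-4,-4,-4,-4
v3: -2,-2,-2,-2,-2,-2,-2,-2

steps = 9; useful = 56; efficiency = 56/72 = 7/9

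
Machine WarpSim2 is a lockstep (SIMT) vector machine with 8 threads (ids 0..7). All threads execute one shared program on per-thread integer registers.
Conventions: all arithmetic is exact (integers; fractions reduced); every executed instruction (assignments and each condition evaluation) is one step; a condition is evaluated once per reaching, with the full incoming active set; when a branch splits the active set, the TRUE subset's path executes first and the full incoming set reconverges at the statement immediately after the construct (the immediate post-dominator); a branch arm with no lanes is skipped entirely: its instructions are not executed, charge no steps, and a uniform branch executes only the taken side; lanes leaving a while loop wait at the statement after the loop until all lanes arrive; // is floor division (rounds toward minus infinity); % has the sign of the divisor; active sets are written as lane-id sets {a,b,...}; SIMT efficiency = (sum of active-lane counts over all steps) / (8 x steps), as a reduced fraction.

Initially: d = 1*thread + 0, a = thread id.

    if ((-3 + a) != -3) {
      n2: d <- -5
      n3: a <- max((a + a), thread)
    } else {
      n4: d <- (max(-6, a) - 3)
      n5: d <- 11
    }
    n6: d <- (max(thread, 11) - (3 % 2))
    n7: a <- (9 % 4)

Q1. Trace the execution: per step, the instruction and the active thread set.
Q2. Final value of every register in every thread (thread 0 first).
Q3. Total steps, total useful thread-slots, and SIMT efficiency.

step 0: eval ((-3 + a) != -3)        {0,1,2,3,4,5,6,7}
step 1: d <- -5                      {1,2,3,4,5,6,7}
step 2: a <- max((a + a), thread)    {1,2,3,4,5,6,7}
step 3: d <- (max(-6, a) - 3)        {0}
step 4: d <- 11                      {0}
step 5: d <- (max(thread, 11) - (3 % 2)) {0,1,2,3,4,5,6,7}
step 6: a <- (9 % 4)                 {0,1,2,3,4,5,6,7}

Answer: 7 steps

d: 10,10,10,10,10,10,10,10
a: 1,1,1,1,1,1,1,1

steps = 7; useful = 40; efficiency = 40/56 = 5/7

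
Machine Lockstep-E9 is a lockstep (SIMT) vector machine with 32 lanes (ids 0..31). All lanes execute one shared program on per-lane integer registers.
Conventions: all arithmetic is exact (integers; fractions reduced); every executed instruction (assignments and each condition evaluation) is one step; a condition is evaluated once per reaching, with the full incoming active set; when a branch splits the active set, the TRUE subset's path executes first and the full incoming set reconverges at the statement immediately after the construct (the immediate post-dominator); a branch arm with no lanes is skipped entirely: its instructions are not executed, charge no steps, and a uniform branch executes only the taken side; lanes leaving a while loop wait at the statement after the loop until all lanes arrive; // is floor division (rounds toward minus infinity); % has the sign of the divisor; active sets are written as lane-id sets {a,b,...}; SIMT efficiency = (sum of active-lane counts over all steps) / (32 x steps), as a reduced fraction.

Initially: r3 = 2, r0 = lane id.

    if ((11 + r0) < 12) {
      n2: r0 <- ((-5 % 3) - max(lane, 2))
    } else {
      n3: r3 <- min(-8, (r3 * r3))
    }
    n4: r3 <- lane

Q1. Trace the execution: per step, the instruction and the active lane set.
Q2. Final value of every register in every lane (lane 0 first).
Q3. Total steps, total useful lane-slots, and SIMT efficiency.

step 0: eval ((11 + r0) < 12)        {0,1,2,3,4,5,6,7,8,9,10,11,12,13,14,15,16,17,18,19,20,21,22,23,24,25,26,27,28,29,30,31}
step 1: r0 <- ((-5 % 3) - max(lane, 2)) {0}
step 2: r3 <- min(-8, (r3 * r3))     {1,2,3,4,5,6,7,8,9,10,11,12,13,14,15,16,17,18,19,20,21,22,23,24,25,26,27,28,29,30,31}
step 3: r3 <- lane                   {0,1,2,3,4,5,6,7,8,9,10,11,12,13,14,15,16,17,18,19,20,21,22,23,24,25,26,27,28,29,30,31}

Answer: 4 steps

r3: 0,1,2,3,4,5,6,7,8,9,10,11,12,13,14,15,16,17,18,19,20,21,22,23,24,25,26,27,28,29,30,31
r0: -1,1,2,3,4,5,6,7,8,9,10,11,12,13,14,15,16,17,18,19,20,21,22,23,24,25,26,27,28,29,30,31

steps = 4; useful = 96; efficiency = 96/128 = 3/4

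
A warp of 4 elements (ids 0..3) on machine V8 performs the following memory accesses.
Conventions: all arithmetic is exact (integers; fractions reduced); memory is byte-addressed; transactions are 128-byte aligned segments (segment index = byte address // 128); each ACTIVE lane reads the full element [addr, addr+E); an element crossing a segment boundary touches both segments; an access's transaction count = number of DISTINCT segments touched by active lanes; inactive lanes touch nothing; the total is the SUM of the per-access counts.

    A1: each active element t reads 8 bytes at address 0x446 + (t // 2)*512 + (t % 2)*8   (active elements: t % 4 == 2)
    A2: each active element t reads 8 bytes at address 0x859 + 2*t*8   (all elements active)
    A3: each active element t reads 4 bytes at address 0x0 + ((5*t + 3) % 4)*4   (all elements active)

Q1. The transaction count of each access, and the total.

A1: 1 transaction
A2: 2 transactions
A3: 1 transaction

Answer: 1,2,1; total 4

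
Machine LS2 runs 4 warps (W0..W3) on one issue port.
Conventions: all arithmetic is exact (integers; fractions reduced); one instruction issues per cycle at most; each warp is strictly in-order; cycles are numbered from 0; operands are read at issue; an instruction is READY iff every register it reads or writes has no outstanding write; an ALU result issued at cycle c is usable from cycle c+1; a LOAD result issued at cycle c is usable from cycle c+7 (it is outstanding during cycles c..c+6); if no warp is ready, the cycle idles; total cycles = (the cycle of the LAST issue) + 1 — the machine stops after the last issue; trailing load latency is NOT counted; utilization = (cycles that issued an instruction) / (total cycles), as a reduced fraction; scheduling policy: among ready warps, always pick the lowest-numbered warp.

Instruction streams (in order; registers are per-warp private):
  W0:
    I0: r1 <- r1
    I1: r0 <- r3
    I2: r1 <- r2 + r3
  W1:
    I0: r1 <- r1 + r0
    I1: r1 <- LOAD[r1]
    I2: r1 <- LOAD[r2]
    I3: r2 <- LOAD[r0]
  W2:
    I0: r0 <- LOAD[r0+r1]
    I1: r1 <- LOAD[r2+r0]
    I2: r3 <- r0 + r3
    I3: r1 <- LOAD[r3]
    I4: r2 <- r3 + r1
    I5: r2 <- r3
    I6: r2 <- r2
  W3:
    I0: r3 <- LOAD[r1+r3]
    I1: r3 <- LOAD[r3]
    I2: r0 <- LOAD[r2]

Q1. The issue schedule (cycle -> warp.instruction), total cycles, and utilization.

cycle 0: W0.I0
cycle 1: W0.I1
cycle 2: W0.I2
cycle 3: W1.I0
cycle 4: W1.I1
cycle 5: W2.I0
cycle 6: W3.I0
cycle 7: idle
cycle 8: idle
cycle 9: idle
cycle 10: idle
cycle 11: W1.I2
cycle 12: W1.I3
cycle 13: W2.I1
cycle 14: W2.I2
cycle 15: W3.I1
cycle 16: W3.I2
cycle 17: idle
cycle 18: idle
cycle 19: idle
cycle 20: W2.I3
cycle 21: idle
cycle 22: idle
cycle 23: idle
cycle 24: idle
cycle 25: idle
cycle 26: idle
cycle 27: W2.I4
cycle 28: W2.I5
cycle 29: W2.I6

Answer: 30 cycles, utilization 17/30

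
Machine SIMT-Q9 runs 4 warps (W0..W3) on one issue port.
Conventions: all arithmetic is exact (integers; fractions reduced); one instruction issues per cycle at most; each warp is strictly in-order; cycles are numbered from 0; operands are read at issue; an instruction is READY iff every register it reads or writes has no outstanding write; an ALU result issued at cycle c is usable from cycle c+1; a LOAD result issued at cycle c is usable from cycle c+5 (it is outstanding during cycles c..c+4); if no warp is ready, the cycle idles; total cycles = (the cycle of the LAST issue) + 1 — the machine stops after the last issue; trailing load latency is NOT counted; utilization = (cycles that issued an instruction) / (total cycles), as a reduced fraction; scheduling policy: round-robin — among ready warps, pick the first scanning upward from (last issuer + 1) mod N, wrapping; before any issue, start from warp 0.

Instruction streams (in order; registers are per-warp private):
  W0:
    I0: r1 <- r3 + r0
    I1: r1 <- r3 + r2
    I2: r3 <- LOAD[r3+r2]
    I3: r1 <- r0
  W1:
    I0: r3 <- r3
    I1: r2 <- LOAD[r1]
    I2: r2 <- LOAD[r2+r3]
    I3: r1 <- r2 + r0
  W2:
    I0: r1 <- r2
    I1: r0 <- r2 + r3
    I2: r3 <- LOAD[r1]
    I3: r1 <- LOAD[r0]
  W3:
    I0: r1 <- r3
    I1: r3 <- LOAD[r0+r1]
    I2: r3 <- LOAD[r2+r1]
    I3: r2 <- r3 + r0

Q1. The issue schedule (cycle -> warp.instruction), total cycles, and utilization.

cycle 0: W0.I0
cycle 1: W1.I0
cycle 2: W2.I0
cycle 3: W3.I0
cycle 4: W0.I1
cycle 5: W1.I1
cycle 6: W2.I1
cycle 7: W3.I1
cycle 8: W0.I2
cycle 9: W2.I2
cycle 10: W0.I3
cycle 11: W1.I2
cycle 12: W2.I3
cycle 13: W3.I2
cycle 14: idle
cycle 15: idle
cycle 16: W1.I3
cycle 17: idle
cycle 18: W3.I3

Answer: 19 cycles, utilization 16/19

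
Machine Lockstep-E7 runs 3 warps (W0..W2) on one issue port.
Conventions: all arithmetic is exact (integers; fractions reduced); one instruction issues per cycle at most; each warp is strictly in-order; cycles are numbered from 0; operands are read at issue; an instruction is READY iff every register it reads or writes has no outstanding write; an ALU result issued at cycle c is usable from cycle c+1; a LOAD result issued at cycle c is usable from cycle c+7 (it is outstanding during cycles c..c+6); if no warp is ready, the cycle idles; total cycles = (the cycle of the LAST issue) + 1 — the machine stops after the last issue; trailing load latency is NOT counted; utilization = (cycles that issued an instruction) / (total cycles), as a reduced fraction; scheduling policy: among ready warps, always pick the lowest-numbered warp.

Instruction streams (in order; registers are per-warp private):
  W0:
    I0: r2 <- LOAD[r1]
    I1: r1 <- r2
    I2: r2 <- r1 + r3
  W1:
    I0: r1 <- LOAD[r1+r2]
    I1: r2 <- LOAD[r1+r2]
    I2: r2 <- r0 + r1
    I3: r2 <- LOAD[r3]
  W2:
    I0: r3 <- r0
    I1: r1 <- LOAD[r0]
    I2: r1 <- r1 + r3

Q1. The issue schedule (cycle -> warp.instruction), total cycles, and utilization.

cycle 0: W0.I0
cycle 1: W1.I0
cycle 2: W2.I0
cycle 3: W2.I1
cycle 4: idle
cycle 5: idle
cycle 6: idle
cycle 7: W0.I1
cycle 8: W0.I2
cycle 9: W1.I1
cycle 10: W2.I2
cycle 11: idle
cycle 12: idle
cycle 13: idle
cycle 14: idle
cycle 15: idle
cycle 16: W1.I2
cycle 17: W1.I3

Answer: 18 cycles, utilization 5/9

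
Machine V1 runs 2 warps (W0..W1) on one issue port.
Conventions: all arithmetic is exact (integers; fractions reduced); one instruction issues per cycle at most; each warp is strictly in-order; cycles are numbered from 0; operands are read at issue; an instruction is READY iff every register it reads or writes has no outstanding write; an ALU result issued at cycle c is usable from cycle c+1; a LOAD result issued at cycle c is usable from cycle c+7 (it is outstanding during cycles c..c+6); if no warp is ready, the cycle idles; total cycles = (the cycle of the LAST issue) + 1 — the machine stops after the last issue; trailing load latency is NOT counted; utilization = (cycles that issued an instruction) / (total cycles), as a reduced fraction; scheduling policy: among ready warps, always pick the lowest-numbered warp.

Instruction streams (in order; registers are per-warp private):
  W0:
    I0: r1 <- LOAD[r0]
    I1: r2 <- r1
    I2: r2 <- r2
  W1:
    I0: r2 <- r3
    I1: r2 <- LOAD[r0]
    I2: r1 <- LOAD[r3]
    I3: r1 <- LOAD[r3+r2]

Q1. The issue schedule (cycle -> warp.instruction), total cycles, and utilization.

cycle 0: W0.I0
cycle 1: W1.I0
cycle 2: W1.I1
cycle 3: W1.I2
cycle 4: idle
cycle 5: idle
cycle 6: idle
cycle 7: W0.I1
cycle 8: W0.I2
cycle 9: idle
cycle 10: W1.I3

Answer: 11 cycles, utilization 7/11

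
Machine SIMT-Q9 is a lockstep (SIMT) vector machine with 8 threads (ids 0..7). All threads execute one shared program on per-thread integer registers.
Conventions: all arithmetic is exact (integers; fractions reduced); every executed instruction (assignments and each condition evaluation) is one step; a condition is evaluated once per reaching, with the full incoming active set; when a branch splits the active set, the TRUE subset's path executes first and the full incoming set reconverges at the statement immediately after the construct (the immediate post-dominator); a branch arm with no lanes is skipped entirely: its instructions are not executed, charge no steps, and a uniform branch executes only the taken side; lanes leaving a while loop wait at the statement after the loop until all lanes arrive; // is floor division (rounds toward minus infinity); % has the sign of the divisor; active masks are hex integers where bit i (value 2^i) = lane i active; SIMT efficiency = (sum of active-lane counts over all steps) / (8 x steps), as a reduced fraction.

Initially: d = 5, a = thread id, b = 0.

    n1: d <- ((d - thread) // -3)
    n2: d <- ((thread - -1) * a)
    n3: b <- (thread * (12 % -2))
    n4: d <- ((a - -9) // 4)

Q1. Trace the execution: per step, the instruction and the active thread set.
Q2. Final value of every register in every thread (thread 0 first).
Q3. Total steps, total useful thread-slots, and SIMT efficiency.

step 0: d <- ((d - thread) // -3)    0xff
step 1: d <- ((thread - -1) * a)     0xff
step 2: b <- (thread * (12 % -2))    0xff
step 3: d <- ((a - -9) // 4)         0xff

Answer: 4 steps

d: 2,2,2,3,3,3,3,4
a: 0,1,2,3,4,5,6,7
b: 0,0,0,0,0,0,0,0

steps = 4; useful = 32; efficiency = 32/32 = 1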